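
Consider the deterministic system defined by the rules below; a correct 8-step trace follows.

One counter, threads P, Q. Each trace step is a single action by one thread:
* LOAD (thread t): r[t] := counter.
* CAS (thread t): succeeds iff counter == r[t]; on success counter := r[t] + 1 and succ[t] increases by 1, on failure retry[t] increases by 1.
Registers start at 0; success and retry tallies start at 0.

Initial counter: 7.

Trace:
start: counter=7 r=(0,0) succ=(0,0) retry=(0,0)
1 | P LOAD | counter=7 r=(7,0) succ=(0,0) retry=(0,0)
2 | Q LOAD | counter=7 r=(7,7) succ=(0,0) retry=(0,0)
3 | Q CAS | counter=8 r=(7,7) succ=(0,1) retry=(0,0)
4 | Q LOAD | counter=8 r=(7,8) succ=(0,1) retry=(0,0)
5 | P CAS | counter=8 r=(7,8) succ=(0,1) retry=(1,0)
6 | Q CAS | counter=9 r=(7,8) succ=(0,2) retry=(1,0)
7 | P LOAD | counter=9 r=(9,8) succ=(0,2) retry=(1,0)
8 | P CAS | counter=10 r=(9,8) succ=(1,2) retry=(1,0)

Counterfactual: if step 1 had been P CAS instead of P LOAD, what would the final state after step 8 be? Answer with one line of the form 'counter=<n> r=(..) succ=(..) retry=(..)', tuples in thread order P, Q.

(re-executing from step 1 with the substitution; state before step 1: counter=7 r=(0,0) succ=(0,0) retry=(0,0))
1 | P CAS | counter=7 r=(0,0) succ=(0,0) retry=(1,0)
2 | Q LOAD | counter=7 r=(0,7) succ=(0,0) retry=(1,0)
3 | Q CAS | counter=8 r=(0,7) succ=(0,1) retry=(1,0)
4 | Q LOAD | counter=8 r=(0,8) succ=(0,1) retry=(1,0)
5 | P CAS | counter=8 r=(0,8) succ=(0,1) retry=(2,0)
6 | Q CAS | counter=9 r=(0,8) succ=(0,2) retry=(2,0)
7 | P LOAD | counter=9 r=(9,8) succ=(0,2) retry=(2,0)
8 | P CAS | counter=10 r=(9,8) succ=(1,2) retry=(2,0)

counter=10 r=(9,8) succ=(1,2) retry=(2,0)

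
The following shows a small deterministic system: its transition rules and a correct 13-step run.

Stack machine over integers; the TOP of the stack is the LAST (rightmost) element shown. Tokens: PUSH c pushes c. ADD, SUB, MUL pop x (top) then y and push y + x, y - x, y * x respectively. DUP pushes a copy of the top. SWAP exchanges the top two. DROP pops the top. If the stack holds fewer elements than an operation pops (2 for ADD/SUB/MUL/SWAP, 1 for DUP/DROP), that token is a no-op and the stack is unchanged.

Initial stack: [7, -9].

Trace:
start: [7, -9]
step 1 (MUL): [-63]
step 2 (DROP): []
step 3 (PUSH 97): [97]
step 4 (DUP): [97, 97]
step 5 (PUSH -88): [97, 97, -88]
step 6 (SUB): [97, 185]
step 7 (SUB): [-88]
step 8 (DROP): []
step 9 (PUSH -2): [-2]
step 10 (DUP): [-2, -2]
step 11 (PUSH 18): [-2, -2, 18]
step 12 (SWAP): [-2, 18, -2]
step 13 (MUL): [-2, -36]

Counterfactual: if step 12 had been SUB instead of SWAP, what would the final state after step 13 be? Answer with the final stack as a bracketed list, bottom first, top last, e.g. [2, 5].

(re-executing from step 12 with the substitution; state before step 12: [-2, -2, 18])
step 12 (SUB): [-2, -20]
step 13 (MUL): [40]

[40]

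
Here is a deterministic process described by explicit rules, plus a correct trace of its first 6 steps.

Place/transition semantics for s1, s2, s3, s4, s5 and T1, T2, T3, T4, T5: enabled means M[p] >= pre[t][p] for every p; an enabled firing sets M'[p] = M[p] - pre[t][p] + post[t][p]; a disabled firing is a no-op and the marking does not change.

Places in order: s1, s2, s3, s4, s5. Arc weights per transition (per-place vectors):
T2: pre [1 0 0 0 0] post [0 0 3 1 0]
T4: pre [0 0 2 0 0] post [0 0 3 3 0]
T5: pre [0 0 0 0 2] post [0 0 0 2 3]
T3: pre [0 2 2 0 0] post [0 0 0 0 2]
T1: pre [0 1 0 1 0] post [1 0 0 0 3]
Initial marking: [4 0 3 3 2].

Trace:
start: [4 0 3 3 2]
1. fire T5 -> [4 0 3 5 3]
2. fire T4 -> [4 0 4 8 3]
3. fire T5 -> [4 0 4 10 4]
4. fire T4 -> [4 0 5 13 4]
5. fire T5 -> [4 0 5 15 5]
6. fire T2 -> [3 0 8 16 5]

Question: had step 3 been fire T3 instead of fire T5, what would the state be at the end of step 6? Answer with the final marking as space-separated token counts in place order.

3 0 8 14 4

(re-executing from step 3 with the substitution; state before step 3: [4 0 4 8 3])
3. fire T3 -> [4 0 4 8 3]
4. fire T4 -> [4 0 5 11 3]
5. fire T5 -> [4 0 5 13 4]
6. fire T2 -> [3 0 8 14 4]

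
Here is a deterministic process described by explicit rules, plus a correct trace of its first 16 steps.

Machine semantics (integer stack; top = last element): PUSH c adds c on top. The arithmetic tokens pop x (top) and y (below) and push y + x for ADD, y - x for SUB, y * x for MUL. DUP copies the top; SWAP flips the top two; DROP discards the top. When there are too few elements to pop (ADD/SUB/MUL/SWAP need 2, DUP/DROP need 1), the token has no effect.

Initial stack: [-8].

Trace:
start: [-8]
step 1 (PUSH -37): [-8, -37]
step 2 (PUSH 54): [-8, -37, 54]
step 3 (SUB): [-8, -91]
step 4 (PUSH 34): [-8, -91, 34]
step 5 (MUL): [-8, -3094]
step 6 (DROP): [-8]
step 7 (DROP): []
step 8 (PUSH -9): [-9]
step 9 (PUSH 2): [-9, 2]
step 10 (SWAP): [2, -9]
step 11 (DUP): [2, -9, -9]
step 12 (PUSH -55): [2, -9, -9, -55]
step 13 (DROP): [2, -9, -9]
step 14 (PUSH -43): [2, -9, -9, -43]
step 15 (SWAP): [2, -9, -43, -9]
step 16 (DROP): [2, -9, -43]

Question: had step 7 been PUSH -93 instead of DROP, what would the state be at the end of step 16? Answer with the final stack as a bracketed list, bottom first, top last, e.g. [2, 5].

(re-executing from step 7 with the substitution; state before step 7: [-8])
step 7 (PUSH -93): [-8, -93]
step 8 (PUSH -9): [-8, -93, -9]
step 9 (PUSH 2): [-8, -93, -9, 2]
step 10 (SWAP): [-8, -93, 2, -9]
step 11 (DUP): [-8, -93, 2, -9, -9]
step 12 (PUSH -55): [-8, -93, 2, -9, -9, -55]
step 13 (DROP): [-8, -93, 2, -9, -9]
step 14 (PUSH -43): [-8, -93, 2, -9, -9, -43]
step 15 (SWAP): [-8, -93, 2, -9, -43, -9]
step 16 (DROP): [-8, -93, 2, -9, -43]

[-8, -93, 2, -9, -43]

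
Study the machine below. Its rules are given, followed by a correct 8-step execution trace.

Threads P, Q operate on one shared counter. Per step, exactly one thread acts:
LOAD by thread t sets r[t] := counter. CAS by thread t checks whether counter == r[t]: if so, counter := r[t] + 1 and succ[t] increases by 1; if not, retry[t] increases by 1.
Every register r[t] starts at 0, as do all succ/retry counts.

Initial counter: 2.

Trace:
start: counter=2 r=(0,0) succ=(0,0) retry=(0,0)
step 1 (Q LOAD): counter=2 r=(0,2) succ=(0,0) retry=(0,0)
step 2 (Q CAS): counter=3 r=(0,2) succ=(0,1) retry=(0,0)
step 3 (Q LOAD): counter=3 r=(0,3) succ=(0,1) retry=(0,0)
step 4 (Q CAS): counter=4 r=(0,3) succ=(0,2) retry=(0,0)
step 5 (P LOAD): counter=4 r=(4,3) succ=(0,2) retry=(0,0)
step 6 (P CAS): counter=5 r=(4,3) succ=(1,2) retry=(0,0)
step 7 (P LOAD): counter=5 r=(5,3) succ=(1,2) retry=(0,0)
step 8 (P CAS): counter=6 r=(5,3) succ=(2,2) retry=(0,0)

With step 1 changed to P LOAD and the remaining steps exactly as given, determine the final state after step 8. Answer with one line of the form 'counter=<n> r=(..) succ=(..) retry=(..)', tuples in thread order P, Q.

counter=5 r=(4,2) succ=(2,1) retry=(0,1)

(re-executing from step 1 with the substitution; state before step 1: counter=2 r=(0,0) succ=(0,0) retry=(0,0))
step 1 (P LOAD): counter=2 r=(2,0) succ=(0,0) retry=(0,0)
step 2 (Q CAS): counter=2 r=(2,0) succ=(0,0) retry=(0,1)
step 3 (Q LOAD): counter=2 r=(2,2) succ=(0,0) retry=(0,1)
step 4 (Q CAS): counter=3 r=(2,2) succ=(0,1) retry=(0,1)
step 5 (P LOAD): counter=3 r=(3,2) succ=(0,1) retry=(0,1)
step 6 (P CAS): counter=4 r=(3,2) succ=(1,1) retry=(0,1)
step 7 (P LOAD): counter=4 r=(4,2) succ=(1,1) retry=(0,1)
step 8 (P CAS): counter=5 r=(4,2) succ=(2,1) retry=(0,1)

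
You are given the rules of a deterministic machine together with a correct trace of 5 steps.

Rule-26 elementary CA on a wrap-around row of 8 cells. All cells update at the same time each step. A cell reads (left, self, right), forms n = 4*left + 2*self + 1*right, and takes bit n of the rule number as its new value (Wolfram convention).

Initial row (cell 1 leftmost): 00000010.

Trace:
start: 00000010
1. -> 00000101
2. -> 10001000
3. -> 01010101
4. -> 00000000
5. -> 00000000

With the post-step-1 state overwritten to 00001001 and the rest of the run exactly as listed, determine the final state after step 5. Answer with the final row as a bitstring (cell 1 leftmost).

state after step 1 := 00001001
2. -> 10010110
3. -> 01100100
4. -> 11011010
5. -> 10010000

10010000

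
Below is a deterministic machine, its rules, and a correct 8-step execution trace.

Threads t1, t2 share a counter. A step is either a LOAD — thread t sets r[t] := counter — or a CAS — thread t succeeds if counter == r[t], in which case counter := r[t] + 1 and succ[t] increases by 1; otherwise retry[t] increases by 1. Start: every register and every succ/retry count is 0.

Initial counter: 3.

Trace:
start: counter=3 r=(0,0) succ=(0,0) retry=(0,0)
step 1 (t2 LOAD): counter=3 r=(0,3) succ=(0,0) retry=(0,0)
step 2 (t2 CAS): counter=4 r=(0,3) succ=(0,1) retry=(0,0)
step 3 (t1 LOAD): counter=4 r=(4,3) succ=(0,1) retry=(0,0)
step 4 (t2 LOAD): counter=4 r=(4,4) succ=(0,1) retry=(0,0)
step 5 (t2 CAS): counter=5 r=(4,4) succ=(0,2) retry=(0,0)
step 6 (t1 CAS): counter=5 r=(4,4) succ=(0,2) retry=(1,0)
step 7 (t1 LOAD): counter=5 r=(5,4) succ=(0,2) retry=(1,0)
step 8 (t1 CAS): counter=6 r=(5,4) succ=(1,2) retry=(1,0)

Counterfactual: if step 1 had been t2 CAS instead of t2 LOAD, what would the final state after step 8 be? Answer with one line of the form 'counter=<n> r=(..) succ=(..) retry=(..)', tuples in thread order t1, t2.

counter=5 r=(4,3) succ=(1,1) retry=(1,2)

(re-executing from step 1 with the substitution; state before step 1: counter=3 r=(0,0) succ=(0,0) retry=(0,0))
step 1 (t2 CAS): counter=3 r=(0,0) succ=(0,0) retry=(0,1)
step 2 (t2 CAS): counter=3 r=(0,0) succ=(0,0) retry=(0,2)
step 3 (t1 LOAD): counter=3 r=(3,0) succ=(0,0) retry=(0,2)
step 4 (t2 LOAD): counter=3 r=(3,3) succ=(0,0) retry=(0,2)
step 5 (t2 CAS): counter=4 r=(3,3) succ=(0,1) retry=(0,2)
step 6 (t1 CAS): counter=4 r=(3,3) succ=(0,1) retry=(1,2)
step 7 (t1 LOAD): counter=4 r=(4,3) succ=(0,1) retry=(1,2)
step 8 (t1 CAS): counter=5 r=(4,3) succ=(1,1) retry=(1,2)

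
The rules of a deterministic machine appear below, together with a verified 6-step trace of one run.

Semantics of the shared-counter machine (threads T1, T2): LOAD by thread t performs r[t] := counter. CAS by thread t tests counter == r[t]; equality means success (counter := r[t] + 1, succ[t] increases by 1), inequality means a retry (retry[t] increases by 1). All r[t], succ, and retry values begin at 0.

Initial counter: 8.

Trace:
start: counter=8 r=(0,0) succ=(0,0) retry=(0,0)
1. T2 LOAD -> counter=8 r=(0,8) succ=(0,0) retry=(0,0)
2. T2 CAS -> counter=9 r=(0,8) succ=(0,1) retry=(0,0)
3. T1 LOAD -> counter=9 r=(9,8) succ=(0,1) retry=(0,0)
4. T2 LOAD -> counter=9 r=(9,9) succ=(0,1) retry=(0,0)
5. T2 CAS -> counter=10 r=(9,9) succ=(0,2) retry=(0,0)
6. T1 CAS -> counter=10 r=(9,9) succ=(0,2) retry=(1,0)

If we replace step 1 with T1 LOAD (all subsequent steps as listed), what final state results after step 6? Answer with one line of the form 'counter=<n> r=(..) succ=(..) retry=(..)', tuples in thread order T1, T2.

counter=9 r=(8,8) succ=(0,1) retry=(1,1)

(re-executing from step 1 with the substitution; state before step 1: counter=8 r=(0,0) succ=(0,0) retry=(0,0))
1. T1 LOAD -> counter=8 r=(8,0) succ=(0,0) retry=(0,0)
2. T2 CAS -> counter=8 r=(8,0) succ=(0,0) retry=(0,1)
3. T1 LOAD -> counter=8 r=(8,0) succ=(0,0) retry=(0,1)
4. T2 LOAD -> counter=8 r=(8,8) succ=(0,0) retry=(0,1)
5. T2 CAS -> counter=9 r=(8,8) succ=(0,1) retry=(0,1)
6. T1 CAS -> counter=9 r=(8,8) succ=(0,1) retry=(1,1)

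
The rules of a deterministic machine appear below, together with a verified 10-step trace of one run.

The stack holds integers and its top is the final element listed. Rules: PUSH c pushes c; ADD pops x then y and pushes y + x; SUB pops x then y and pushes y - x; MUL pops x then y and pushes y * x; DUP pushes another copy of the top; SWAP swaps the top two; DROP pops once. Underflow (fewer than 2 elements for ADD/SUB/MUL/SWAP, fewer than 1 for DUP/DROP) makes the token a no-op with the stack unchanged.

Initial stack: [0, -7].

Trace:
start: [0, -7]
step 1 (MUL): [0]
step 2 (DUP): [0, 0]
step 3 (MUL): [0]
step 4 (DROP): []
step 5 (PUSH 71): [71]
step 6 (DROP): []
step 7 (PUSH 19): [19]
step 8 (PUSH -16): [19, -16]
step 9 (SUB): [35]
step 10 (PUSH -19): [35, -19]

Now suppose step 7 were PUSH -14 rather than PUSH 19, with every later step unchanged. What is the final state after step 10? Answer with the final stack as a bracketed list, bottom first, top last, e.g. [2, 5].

(re-executing from step 7 with the substitution; state before step 7: [])
step 7 (PUSH -14): [-14]
step 8 (PUSH -16): [-14, -16]
step 9 (SUB): [2]
step 10 (PUSH -19): [2, -19]

[2, -19]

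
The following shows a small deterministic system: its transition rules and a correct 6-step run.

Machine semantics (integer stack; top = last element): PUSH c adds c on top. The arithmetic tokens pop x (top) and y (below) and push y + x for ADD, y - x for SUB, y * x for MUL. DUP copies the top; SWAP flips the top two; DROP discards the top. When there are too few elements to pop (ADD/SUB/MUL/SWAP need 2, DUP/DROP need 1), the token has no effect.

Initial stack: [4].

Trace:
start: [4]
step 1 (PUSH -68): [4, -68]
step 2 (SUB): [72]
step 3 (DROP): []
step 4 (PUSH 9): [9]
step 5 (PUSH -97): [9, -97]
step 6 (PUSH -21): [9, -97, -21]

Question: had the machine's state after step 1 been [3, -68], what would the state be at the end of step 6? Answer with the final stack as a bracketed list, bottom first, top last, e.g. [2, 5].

state after step 1 := [3, -68]
step 2 (SUB): [71]
step 3 (DROP): []
step 4 (PUSH 9): [9]
step 5 (PUSH -97): [9, -97]
step 6 (PUSH -21): [9, -97, -21]

[9, -97, -21]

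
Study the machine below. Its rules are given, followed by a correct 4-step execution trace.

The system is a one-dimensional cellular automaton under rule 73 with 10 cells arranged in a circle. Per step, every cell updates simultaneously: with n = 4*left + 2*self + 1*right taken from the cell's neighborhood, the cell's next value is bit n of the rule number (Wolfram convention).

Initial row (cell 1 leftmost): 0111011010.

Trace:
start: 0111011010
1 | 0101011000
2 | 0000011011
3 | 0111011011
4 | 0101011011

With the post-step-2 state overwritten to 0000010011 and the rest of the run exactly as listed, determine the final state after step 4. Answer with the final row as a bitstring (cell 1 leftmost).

0101011011

state after step 2 := 0000010011
3 | 0111000011
4 | 0101011011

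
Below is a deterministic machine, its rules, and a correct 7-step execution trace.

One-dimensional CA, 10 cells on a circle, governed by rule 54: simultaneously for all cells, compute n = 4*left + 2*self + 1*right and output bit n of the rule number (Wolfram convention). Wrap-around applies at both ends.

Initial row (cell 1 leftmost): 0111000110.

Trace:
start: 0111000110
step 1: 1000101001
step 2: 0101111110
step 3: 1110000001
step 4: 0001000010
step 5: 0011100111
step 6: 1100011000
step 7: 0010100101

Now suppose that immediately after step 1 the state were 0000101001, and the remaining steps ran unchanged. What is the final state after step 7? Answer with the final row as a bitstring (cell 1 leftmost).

0000111111

state after step 1 := 0000101001
step 2: 1001111111
step 3: 0110000000
step 4: 1001000000
step 5: 1111100001
step 6: 0000010010
step 7: 0000111111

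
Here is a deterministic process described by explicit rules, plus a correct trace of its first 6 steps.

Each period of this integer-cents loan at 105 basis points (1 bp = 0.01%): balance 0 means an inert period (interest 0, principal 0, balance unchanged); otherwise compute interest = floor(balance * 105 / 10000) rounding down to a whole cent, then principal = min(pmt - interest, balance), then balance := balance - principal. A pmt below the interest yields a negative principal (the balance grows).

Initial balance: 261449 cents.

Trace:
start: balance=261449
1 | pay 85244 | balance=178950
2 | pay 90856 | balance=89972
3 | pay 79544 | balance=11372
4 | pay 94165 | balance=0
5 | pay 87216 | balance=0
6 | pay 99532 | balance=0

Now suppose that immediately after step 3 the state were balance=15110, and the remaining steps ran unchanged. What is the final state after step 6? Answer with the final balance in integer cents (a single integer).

state after step 3 := balance=15110
4 | pay 94165 | balance=0
5 | pay 87216 | balance=0
6 | pay 99532 | balance=0

0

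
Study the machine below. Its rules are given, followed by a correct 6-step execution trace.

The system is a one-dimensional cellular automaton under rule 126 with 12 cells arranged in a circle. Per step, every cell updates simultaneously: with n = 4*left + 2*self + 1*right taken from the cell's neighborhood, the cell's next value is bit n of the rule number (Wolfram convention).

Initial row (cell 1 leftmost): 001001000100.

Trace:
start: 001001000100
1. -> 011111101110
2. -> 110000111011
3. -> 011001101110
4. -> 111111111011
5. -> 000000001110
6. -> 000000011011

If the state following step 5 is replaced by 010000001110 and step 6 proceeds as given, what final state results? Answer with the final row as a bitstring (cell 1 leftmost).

111000011011

state after step 5 := 010000001110
6. -> 111000011011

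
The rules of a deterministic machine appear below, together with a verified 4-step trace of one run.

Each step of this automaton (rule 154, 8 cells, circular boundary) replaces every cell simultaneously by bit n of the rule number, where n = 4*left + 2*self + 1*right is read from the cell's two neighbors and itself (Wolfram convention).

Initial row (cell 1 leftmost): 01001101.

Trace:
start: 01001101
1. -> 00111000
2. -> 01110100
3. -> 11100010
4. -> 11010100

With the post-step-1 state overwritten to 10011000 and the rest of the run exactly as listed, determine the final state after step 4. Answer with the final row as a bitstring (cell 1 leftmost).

state after step 1 := 10011000
2. -> 01110101
3. -> 01100000
4. -> 11010000

11010000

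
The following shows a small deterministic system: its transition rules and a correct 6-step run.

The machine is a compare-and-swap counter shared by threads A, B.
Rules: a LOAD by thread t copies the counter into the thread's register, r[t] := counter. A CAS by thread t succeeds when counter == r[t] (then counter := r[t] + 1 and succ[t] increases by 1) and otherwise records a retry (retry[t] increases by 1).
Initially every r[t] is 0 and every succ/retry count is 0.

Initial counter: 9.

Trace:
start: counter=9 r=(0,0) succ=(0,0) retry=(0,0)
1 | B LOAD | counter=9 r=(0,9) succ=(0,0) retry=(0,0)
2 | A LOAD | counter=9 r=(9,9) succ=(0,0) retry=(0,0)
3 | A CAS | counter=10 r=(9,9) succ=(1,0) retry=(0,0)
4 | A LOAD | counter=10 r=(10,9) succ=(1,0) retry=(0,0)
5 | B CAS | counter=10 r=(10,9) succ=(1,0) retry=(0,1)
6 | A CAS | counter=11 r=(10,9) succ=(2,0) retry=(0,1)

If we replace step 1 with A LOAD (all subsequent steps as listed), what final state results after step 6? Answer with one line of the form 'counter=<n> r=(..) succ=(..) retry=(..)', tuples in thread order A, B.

(re-executing from step 1 with the substitution; state before step 1: counter=9 r=(0,0) succ=(0,0) retry=(0,0))
1 | A LOAD | counter=9 r=(9,0) succ=(0,0) retry=(0,0)
2 | A LOAD | counter=9 r=(9,0) succ=(0,0) retry=(0,0)
3 | A CAS | counter=10 r=(9,0) succ=(1,0) retry=(0,0)
4 | A LOAD | counter=10 r=(10,0) succ=(1,0) retry=(0,0)
5 | B CAS | counter=10 r=(10,0) succ=(1,0) retry=(0,1)
6 | A CAS | counter=11 r=(10,0) succ=(2,0) retry=(0,1)

counter=11 r=(10,0) succ=(2,0) retry=(0,1)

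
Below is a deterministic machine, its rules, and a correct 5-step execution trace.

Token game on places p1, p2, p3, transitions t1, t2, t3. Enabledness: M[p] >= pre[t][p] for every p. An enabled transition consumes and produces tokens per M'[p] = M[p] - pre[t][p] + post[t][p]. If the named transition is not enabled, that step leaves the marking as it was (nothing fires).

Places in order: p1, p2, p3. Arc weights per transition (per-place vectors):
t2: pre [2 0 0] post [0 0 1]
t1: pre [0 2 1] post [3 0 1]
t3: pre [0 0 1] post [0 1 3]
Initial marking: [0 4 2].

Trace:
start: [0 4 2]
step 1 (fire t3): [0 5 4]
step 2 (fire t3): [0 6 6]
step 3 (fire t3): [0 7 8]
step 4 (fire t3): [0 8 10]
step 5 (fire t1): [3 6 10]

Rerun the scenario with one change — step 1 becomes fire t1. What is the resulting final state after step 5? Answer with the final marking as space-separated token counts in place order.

(re-executing from step 1 with the substitution; state before step 1: [0 4 2])
step 1 (fire t1): [3 2 2]
step 2 (fire t3): [3 3 4]
step 3 (fire t3): [3 4 6]
step 4 (fire t3): [3 5 8]
step 5 (fire t1): [6 3 8]

6 3 8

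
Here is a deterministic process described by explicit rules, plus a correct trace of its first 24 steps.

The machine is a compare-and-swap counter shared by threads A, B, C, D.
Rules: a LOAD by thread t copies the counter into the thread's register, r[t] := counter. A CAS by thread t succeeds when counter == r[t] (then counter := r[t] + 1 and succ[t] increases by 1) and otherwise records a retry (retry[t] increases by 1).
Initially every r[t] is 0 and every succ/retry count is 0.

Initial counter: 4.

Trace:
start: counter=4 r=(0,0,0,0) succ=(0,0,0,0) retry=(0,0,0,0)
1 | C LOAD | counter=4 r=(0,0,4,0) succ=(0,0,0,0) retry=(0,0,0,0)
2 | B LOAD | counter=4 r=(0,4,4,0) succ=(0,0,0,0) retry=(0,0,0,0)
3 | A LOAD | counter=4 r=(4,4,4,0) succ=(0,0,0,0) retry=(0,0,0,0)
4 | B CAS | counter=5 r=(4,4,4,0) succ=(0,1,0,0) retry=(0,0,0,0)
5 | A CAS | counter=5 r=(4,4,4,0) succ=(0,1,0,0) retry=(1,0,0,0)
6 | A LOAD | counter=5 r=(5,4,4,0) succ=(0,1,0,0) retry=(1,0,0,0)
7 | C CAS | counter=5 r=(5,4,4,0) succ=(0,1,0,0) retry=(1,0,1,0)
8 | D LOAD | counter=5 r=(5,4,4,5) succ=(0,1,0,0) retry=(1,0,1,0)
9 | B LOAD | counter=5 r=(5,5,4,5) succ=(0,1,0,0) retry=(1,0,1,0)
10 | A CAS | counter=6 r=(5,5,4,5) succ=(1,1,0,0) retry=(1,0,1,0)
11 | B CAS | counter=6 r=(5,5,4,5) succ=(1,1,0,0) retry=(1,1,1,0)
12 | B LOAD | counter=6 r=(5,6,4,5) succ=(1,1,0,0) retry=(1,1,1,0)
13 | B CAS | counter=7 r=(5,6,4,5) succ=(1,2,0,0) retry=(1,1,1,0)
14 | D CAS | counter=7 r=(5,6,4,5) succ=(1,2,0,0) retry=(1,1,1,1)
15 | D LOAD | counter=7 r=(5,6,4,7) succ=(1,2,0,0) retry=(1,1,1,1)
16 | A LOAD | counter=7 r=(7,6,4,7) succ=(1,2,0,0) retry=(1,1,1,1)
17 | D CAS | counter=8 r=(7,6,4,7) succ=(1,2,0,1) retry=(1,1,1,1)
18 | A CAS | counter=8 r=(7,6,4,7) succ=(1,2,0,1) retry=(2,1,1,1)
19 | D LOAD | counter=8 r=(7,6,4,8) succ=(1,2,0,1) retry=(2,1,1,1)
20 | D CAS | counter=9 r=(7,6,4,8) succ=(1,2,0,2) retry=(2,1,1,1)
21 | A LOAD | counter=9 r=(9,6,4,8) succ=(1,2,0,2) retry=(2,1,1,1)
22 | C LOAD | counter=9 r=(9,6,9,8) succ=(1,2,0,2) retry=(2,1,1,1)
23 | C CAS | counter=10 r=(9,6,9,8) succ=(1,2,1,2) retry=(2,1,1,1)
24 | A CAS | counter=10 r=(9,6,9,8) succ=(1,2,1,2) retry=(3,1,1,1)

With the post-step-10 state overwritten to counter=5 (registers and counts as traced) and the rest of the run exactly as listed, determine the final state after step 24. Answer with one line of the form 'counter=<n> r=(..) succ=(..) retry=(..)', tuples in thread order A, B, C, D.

counter=10 r=(9,6,9,8) succ=(1,3,1,2) retry=(3,0,1,1)

state after step 10 := counter=5 r=(5,5,4,5) succ=(1,1,0,0) retry=(1,0,1,0)
11 | B CAS | counter=6 r=(5,5,4,5) succ=(1,2,0,0) retry=(1,0,1,0)
12 | B LOAD | counter=6 r=(5,6,4,5) succ=(1,2,0,0) retry=(1,0,1,0)
13 | B CAS | counter=7 r=(5,6,4,5) succ=(1,3,0,0) retry=(1,0,1,0)
14 | D CAS | counter=7 r=(5,6,4,5) succ=(1,3,0,0) retry=(1,0,1,1)
15 | D LOAD | counter=7 r=(5,6,4,7) succ=(1,3,0,0) retry=(1,0,1,1)
16 | A LOAD | counter=7 r=(7,6,4,7) succ=(1,3,0,0) retry=(1,0,1,1)
17 | D CAS | counter=8 r=(7,6,4,7) succ=(1,3,0,1) retry=(1,0,1,1)
18 | A CAS | counter=8 r=(7,6,4,7) succ=(1,3,0,1) retry=(2,0,1,1)
19 | D LOAD | counter=8 r=(7,6,4,8) succ=(1,3,0,1) retry=(2,0,1,1)
20 | D CAS | counter=9 r=(7,6,4,8) succ=(1,3,0,2) retry=(2,0,1,1)
21 | A LOAD | counter=9 r=(9,6,4,8) succ=(1,3,0,2) retry=(2,0,1,1)
22 | C LOAD | counter=9 r=(9,6,9,8) succ=(1,3,0,2) retry=(2,0,1,1)
23 | C CAS | counter=10 r=(9,6,9,8) succ=(1,3,1,2) retry=(2,0,1,1)
24 | A CAS | counter=10 r=(9,6,9,8) succ=(1,3,1,2) retry=(3,0,1,1)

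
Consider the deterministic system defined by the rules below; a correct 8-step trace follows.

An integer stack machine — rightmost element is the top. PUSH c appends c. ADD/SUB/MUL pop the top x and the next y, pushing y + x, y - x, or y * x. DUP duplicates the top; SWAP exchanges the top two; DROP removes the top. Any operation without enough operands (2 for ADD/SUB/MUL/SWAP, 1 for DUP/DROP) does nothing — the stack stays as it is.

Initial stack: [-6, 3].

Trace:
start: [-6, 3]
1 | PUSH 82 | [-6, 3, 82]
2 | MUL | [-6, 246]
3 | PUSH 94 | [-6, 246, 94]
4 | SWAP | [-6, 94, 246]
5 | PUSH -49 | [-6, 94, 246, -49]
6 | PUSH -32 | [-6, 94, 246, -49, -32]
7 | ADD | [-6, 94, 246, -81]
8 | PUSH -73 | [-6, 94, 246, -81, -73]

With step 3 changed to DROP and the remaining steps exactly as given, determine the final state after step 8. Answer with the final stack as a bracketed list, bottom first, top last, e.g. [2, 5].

[-6, -81, -73]

(re-executing from step 3 with the substitution; state before step 3: [-6, 246])
3 | DROP | [-6]
4 | SWAP | [-6]
5 | PUSH -49 | [-6, -49]
6 | PUSH -32 | [-6, -49, -32]
7 | ADD | [-6, -81]
8 | PUSH -73 | [-6, -81, -73]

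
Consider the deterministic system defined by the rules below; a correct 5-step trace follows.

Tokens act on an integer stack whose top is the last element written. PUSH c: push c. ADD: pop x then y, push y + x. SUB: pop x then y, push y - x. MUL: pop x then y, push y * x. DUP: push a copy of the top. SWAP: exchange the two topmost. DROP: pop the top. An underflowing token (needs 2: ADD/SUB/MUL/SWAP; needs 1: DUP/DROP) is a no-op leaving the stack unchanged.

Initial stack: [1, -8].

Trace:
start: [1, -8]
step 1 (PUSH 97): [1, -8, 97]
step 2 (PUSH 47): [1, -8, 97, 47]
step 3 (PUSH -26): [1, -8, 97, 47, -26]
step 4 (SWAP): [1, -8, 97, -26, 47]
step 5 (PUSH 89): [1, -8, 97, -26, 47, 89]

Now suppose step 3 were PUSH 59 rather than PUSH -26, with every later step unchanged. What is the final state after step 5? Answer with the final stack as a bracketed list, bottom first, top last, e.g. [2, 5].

[1, -8, 97, 59, 47, 89]

(re-executing from step 3 with the substitution; state before step 3: [1, -8, 97, 47])
step 3 (PUSH 59): [1, -8, 97, 47, 59]
step 4 (SWAP): [1, -8, 97, 59, 47]
step 5 (PUSH 89): [1, -8, 97, 59, 47, 89]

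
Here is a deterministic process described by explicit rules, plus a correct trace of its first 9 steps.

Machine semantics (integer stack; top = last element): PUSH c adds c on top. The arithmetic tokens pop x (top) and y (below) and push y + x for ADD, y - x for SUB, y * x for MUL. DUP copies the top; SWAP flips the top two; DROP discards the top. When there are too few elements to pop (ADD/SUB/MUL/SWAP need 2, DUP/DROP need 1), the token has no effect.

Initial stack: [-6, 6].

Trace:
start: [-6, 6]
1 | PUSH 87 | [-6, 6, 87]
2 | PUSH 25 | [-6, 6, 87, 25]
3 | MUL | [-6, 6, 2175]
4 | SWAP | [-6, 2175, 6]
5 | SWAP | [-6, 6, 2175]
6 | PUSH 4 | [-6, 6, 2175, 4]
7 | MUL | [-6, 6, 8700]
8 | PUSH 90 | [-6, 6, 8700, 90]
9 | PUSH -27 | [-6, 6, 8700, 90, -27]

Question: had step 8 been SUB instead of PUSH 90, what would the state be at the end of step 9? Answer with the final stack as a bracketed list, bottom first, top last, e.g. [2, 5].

[-6, -8694, -27]

(re-executing from step 8 with the substitution; state before step 8: [-6, 6, 8700])
8 | SUB | [-6, -8694]
9 | PUSH -27 | [-6, -8694, -27]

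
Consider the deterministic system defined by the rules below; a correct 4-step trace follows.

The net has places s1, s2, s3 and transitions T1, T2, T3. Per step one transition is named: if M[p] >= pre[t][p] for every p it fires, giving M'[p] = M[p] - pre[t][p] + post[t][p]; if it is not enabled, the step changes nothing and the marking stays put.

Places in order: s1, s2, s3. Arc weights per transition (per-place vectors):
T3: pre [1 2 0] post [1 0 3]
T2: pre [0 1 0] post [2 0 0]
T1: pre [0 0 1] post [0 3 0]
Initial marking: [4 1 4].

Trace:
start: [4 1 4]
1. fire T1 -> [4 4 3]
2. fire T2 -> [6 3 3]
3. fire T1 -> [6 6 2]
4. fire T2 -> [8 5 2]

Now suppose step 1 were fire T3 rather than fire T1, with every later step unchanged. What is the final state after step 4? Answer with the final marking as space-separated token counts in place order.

8 2 3

(re-executing from step 1 with the substitution; state before step 1: [4 1 4])
1. fire T3 -> [4 1 4]
2. fire T2 -> [6 0 4]
3. fire T1 -> [6 3 3]
4. fire T2 -> [8 2 3]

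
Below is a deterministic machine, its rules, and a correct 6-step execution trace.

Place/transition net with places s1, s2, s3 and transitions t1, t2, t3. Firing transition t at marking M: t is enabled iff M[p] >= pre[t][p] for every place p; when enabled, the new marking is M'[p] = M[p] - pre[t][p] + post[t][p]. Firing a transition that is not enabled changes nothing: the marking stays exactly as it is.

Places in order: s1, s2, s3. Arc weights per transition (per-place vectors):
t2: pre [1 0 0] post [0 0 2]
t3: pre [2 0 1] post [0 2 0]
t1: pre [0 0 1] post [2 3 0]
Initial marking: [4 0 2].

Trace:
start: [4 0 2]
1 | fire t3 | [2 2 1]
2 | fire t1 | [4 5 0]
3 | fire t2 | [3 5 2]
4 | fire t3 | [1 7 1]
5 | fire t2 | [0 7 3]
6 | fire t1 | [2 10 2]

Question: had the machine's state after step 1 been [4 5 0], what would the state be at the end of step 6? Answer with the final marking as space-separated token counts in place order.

state after step 1 := [4 5 0]
2 | fire t1 | [4 5 0]
3 | fire t2 | [3 5 2]
4 | fire t3 | [1 7 1]
5 | fire t2 | [0 7 3]
6 | fire t1 | [2 10 2]

2 10 2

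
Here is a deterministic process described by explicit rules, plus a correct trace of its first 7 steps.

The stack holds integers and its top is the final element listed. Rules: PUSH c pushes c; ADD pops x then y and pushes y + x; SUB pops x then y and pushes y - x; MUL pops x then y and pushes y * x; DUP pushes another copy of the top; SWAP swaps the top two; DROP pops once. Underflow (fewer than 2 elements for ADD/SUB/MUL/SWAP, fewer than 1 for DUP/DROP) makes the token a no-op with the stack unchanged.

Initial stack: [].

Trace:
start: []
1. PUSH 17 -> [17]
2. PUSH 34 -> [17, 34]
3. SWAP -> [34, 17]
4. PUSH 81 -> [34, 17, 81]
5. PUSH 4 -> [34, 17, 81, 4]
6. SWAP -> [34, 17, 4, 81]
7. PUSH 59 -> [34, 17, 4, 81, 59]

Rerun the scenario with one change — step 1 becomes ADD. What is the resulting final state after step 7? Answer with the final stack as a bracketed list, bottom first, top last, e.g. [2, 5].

[34, 4, 81, 59]

(re-executing from step 1 with the substitution; state before step 1: [])
1. ADD -> []
2. PUSH 34 -> [34]
3. SWAP -> [34]
4. PUSH 81 -> [34, 81]
5. PUSH 4 -> [34, 81, 4]
6. SWAP -> [34, 4, 81]
7. PUSH 59 -> [34, 4, 81, 59]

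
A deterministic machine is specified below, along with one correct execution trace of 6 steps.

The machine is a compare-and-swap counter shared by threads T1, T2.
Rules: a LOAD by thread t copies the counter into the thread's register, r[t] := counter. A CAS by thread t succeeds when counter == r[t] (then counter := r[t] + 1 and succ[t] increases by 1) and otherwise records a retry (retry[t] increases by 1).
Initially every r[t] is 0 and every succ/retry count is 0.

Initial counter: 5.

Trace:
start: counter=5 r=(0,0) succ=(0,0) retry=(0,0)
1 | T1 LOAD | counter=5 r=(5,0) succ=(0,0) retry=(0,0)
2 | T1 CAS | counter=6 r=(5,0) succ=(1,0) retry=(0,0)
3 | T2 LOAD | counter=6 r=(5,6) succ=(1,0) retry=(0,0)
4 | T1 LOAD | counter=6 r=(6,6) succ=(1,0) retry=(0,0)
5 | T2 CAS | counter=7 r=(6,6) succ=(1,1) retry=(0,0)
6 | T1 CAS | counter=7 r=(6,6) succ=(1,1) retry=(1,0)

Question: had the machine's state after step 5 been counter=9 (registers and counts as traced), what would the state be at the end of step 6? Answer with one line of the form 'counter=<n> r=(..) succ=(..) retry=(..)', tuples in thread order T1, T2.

counter=9 r=(6,6) succ=(1,1) retry=(1,0)

state after step 5 := counter=9 r=(6,6) succ=(1,1) retry=(0,0)
6 | T1 CAS | counter=9 r=(6,6) succ=(1,1) retry=(1,0)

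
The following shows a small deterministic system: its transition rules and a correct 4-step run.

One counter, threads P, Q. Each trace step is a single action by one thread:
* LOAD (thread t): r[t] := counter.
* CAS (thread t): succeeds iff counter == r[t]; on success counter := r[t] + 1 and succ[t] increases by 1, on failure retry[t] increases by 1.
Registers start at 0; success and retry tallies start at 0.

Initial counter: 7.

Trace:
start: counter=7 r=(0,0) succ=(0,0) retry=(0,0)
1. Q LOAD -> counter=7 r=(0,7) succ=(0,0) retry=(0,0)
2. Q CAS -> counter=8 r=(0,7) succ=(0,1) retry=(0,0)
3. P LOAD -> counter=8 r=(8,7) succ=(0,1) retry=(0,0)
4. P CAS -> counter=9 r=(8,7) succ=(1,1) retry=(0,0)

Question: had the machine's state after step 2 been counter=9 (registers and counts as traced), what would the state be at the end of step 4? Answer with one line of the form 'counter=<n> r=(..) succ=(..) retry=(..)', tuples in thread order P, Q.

state after step 2 := counter=9 r=(0,7) succ=(0,1) retry=(0,0)
3. P LOAD -> counter=9 r=(9,7) succ=(0,1) retry=(0,0)
4. P CAS -> counter=10 r=(9,7) succ=(1,1) retry=(0,0)

counter=10 r=(9,7) succ=(1,1) retry=(0,0)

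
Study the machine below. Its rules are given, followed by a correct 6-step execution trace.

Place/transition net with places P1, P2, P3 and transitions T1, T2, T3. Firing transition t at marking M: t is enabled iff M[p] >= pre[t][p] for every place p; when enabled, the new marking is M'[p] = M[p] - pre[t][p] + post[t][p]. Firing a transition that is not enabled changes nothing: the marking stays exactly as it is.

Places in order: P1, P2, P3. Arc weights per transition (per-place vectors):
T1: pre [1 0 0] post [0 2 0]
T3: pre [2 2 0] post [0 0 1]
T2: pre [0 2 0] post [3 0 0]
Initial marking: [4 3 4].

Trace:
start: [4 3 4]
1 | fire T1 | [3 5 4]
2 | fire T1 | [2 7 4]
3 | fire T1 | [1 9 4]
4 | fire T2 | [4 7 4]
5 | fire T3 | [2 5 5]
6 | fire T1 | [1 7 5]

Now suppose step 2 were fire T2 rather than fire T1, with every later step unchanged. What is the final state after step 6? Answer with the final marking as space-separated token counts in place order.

5 3 5

(re-executing from step 2 with the substitution; state before step 2: [3 5 4])
2 | fire T2 | [6 3 4]
3 | fire T1 | [5 5 4]
4 | fire T2 | [8 3 4]
5 | fire T3 | [6 1 5]
6 | fire T1 | [5 3 5]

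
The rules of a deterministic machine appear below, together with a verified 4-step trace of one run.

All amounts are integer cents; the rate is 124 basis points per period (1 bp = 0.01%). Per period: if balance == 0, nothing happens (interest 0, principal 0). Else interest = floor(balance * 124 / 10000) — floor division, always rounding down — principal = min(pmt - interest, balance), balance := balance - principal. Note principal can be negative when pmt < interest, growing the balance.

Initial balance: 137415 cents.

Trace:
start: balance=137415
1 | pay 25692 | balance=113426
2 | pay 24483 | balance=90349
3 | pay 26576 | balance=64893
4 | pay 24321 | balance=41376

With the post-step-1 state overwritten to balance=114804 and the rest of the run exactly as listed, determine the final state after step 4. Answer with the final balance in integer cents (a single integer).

state after step 1 := balance=114804
2 | pay 24483 | balance=91744
3 | pay 26576 | balance=66305
4 | pay 24321 | balance=42806

42806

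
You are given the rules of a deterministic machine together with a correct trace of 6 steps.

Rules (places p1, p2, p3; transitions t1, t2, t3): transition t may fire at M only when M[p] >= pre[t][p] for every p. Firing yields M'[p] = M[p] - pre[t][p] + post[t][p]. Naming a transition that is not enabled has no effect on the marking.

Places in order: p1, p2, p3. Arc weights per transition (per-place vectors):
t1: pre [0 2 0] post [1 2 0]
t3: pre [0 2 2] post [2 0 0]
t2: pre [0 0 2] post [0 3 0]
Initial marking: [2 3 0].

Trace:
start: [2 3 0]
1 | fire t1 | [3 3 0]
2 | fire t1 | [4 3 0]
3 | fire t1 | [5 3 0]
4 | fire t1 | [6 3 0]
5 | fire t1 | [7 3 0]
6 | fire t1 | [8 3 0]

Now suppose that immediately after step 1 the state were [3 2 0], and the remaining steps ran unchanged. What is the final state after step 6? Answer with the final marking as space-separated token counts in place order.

8 2 0

state after step 1 := [3 2 0]
2 | fire t1 | [4 2 0]
3 | fire t1 | [5 2 0]
4 | fire t1 | [6 2 0]
5 | fire t1 | [7 2 0]
6 | fire t1 | [8 2 0]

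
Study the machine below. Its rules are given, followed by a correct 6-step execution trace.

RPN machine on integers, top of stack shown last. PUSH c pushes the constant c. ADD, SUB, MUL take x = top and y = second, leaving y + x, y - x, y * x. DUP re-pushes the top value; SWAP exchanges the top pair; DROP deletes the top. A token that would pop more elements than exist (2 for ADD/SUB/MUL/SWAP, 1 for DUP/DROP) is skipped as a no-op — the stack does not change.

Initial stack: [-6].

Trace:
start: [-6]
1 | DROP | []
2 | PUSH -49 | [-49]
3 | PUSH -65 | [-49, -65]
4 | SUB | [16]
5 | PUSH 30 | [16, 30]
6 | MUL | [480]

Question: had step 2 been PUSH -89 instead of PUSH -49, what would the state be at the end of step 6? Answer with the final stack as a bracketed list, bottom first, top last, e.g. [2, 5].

[-720]

(re-executing from step 2 with the substitution; state before step 2: [])
2 | PUSH -89 | [-89]
3 | PUSH -65 | [-89, -65]
4 | SUB | [-24]
5 | PUSH 30 | [-24, 30]
6 | MUL | [-720]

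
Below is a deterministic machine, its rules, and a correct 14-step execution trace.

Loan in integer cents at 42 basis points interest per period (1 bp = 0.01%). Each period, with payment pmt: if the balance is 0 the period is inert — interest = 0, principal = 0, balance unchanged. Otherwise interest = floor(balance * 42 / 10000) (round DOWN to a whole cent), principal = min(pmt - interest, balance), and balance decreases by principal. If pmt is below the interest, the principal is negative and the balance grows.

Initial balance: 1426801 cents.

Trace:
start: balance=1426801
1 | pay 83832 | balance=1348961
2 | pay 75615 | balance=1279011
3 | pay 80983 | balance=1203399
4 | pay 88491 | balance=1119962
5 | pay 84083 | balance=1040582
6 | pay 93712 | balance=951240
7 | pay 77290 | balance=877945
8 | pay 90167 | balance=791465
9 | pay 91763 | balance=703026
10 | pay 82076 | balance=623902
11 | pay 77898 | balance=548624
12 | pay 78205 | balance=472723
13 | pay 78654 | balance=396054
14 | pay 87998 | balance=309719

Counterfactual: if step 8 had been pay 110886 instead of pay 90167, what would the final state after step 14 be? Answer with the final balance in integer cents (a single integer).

288472

(re-executing from step 8 with the substitution; state before step 8: balance=877945)
8 | pay 110886 | balance=770746
9 | pay 91763 | balance=682220
10 | pay 82076 | balance=603009
11 | pay 77898 | balance=527643
12 | pay 78205 | balance=451654
13 | pay 78654 | balance=374896
14 | pay 87998 | balance=288472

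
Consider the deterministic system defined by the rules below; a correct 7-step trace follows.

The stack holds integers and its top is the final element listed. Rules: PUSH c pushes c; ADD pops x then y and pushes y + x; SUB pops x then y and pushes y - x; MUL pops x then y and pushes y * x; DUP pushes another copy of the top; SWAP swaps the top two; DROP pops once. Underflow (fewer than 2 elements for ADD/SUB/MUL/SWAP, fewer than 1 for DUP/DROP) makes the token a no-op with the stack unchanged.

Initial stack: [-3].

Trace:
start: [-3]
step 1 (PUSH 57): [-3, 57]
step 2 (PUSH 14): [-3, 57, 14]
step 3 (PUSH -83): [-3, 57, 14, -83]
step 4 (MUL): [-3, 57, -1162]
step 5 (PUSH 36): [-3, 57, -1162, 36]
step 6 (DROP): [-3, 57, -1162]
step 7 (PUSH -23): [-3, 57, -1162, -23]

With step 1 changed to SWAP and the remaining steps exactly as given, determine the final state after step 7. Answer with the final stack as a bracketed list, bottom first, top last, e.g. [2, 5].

[-3, -1162, -23]

(re-executing from step 1 with the substitution; state before step 1: [-3])
step 1 (SWAP): [-3]
step 2 (PUSH 14): [-3, 14]
step 3 (PUSH -83): [-3, 14, -83]
step 4 (MUL): [-3, -1162]
step 5 (PUSH 36): [-3, -1162, 36]
step 6 (DROP): [-3, -1162]
step 7 (PUSH -23): [-3, -1162, -23]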